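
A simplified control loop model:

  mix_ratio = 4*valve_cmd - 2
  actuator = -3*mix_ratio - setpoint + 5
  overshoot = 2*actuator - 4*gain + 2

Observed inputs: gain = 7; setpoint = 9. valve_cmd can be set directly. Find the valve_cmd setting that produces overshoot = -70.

valve_cmd = 2

Substituting into the actuator equation gives actuator = -12*valve_cmd + 2.
Substituting into the overshoot equation gives overshoot = -24*valve_cmd - 22.
Solve -24*valve_cmd - 22 = -70: valve_cmd = (-70 + 22) / -24 = 2.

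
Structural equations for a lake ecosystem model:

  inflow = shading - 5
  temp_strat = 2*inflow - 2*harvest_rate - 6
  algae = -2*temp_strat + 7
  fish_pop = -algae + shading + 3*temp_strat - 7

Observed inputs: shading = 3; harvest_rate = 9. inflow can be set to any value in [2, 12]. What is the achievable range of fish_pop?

-111 to -11

Intervening on inflow fixes its value directly, overriding its dependence on shading.
Substituting into the temp_strat equation gives temp_strat = 2*inflow - 24.
Substituting into the algae equation gives algae = -4*inflow + 55.
Substituting into the fish_pop equation gives fish_pop = 10*inflow - 131.
Linear in inflow, so extremes are at the endpoints: inflow = 2 gives fish_pop = -111; inflow = 12 gives fish_pop = -11.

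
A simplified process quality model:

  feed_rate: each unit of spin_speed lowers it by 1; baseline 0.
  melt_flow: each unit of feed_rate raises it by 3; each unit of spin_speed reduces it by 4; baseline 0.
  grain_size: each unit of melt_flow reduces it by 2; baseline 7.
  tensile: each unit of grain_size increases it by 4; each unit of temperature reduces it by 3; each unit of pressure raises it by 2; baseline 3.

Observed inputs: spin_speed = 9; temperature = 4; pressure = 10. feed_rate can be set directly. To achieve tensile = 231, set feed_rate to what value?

feed_rate = 4

Intervening on feed_rate fixes its value directly, overriding its dependence on spin_speed.
Substituting into the melt_flow equation gives melt_flow = 3*feed_rate - 36.
Substituting into the grain_size equation gives grain_size = -6*feed_rate + 79.
So tensile = -24*feed_rate + 327.
Solve -24*feed_rate + 327 = 231: feed_rate = (231 - 327) / -24 = 4.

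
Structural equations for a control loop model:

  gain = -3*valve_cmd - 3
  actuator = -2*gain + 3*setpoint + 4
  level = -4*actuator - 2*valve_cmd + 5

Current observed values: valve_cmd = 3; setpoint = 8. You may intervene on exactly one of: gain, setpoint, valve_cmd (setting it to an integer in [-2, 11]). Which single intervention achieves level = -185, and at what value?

set setpoint = 6

Intervening on gain: level = 8*gain - 113. Reaching -185 requires gain = -9, outside [-2, 11].
Intervening on setpoint: with other inputs at their observed values, level = -12*setpoint - 113. Solving for -185 gives setpoint = 6, within [-2, 11].
Intervening on valve_cmd: level = -26*valve_cmd - 131. Reaching -185 requires valve_cmd = 27/13, not an integer.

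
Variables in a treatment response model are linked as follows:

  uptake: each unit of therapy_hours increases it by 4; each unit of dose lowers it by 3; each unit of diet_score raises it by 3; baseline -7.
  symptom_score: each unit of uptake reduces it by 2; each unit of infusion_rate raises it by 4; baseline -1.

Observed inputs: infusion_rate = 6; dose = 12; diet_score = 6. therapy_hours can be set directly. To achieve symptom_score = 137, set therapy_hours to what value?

therapy_hours = -8

Substituting into the uptake equation gives uptake = 4*therapy_hours - 25.
symptom_score becomes -8*therapy_hours + 73.
Solve -8*therapy_hours + 73 = 137: therapy_hours = (137 - 73) / -8 = -8.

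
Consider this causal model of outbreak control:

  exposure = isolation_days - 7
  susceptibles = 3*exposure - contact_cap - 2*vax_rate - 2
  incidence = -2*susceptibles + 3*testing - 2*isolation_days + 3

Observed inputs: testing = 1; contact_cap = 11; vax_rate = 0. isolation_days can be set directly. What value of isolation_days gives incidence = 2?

isolation_days = 9

Substituting into the susceptibles equation gives susceptibles = 3*isolation_days - 34.
This gives incidence = -8*isolation_days + 74.
Solve -8*isolation_days + 74 = 2: isolation_days = (2 - 74) / -8 = 9.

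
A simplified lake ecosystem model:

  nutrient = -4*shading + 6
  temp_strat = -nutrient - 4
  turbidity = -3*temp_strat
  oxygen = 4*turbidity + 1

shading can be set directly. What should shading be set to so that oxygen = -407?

Substituting into the temp_strat equation gives temp_strat = 4*shading - 10.
So turbidity = -12*shading + 30.
Substituting into the oxygen equation gives oxygen = -48*shading + 121.
Solve -48*shading + 121 = -407: shading = (-407 - 121) / -48 = 11.

shading = 11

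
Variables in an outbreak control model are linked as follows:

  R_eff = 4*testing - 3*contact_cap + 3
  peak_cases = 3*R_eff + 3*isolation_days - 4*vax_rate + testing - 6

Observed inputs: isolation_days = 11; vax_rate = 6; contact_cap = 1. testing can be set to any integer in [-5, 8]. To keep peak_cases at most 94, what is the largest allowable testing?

testing = 7

Substituting into the R_eff equation gives R_eff = 4*testing.
Substituting into the peak_cases equation gives peak_cases = 13*testing + 3.
Require 13*testing + 3 ≤ 94, so testing ≤ 7.
The largest integer in [-5, 8] satisfying this is 7.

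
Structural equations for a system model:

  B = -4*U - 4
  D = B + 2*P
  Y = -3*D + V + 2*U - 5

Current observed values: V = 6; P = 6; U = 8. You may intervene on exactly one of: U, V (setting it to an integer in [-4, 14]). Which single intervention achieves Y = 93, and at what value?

Intervening on U: Y = 14*U - 23. Reaching 93 requires U = 58/7, not an integer.
Intervening on V: with other inputs at their observed values, Y = V + 83. Solving for 93 gives V = 10, within [-4, 14].

set V = 10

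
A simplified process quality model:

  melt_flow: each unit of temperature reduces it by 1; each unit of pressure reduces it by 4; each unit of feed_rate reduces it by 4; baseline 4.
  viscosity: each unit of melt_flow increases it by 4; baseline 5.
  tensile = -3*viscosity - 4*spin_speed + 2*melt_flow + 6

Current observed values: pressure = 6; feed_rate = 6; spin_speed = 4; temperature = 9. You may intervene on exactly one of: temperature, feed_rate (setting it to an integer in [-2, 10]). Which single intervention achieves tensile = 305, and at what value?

set feed_rate = 1

Intervening on temperature: tensile = 10*temperature + 415. Reaching 305 requires temperature = -11, outside [-2, 10].
Intervening on feed_rate: with other inputs at their observed values, tensile = 40*feed_rate + 265. Solving for 305 gives feed_rate = 1, within [-2, 10].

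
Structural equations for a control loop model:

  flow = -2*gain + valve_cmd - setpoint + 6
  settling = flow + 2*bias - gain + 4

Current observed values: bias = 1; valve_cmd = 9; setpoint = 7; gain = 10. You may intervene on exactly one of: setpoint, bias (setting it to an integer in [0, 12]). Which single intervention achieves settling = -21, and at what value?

set setpoint = 12

Intervening on setpoint: with other inputs at their observed values, settling = -setpoint - 9. Solving for -21 gives setpoint = 12, within [0, 12].
Intervening on bias: settling = 2*bias - 18. Reaching -21 requires bias = -3/2, not an integer.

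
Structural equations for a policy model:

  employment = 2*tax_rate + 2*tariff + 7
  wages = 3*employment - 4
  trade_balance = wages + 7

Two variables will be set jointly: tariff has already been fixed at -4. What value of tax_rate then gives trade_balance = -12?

tax_rate = -2

With tariff held at -4:
Substituting into the employment equation gives employment = 2*tax_rate - 1.
So wages = 6*tax_rate - 7.
trade_balance becomes 6*tax_rate.
Solve 6*tax_rate = -12: tax_rate = -12 / 6 = -2.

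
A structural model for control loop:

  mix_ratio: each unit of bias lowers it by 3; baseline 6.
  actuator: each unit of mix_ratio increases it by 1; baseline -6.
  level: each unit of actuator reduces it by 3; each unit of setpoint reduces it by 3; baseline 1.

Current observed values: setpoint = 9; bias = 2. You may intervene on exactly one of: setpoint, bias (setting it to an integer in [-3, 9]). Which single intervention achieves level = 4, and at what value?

set setpoint = 5

Intervening on setpoint: with other inputs at their observed values, level = -3*setpoint + 19. Solving for 4 gives setpoint = 5, within [-3, 9].
Intervening on bias: level = 9*bias - 26. Reaching 4 requires bias = 10/3, not an integer.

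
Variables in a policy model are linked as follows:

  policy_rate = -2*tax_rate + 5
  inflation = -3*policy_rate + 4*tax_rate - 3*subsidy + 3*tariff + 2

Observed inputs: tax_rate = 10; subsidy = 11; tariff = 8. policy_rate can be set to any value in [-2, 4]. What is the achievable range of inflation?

21 to 39

Intervening on policy_rate fixes its value directly, overriding its dependence on tax_rate.
Substituting into the inflation equation gives inflation = -3*policy_rate + 33.
Linear in policy_rate, so extremes are at the endpoints: policy_rate = -2 gives inflation = 39; policy_rate = 4 gives inflation = 21.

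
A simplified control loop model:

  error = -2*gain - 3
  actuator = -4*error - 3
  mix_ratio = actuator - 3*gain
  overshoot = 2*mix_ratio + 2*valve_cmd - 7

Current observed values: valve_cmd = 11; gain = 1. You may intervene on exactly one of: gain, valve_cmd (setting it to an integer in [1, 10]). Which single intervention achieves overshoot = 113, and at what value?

Intervening on gain: with other inputs at their observed values, overshoot = 10*gain + 33. Solving for 113 gives gain = 8, within [1, 10].
Intervening on valve_cmd: overshoot = 2*valve_cmd + 21. Reaching 113 requires valve_cmd = 46, outside [1, 10].

set gain = 8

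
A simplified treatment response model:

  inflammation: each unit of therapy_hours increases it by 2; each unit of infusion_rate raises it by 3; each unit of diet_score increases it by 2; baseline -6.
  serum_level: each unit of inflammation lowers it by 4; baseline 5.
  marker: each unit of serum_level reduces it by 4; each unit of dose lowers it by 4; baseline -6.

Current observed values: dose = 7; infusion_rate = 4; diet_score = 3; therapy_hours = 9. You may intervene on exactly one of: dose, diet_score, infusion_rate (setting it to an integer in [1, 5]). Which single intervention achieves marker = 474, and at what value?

Intervening on dose: marker = -4*dose + 454. Reaching 474 requires dose = -5, outside [1, 5].
Intervening on diet_score: marker = 32*diet_score + 330. Reaching 474 requires diet_score = 9/2, not an integer.
Intervening on infusion_rate: with other inputs at their observed values, marker = 48*infusion_rate + 234. Solving for 474 gives infusion_rate = 5, within [1, 5].

set infusion_rate = 5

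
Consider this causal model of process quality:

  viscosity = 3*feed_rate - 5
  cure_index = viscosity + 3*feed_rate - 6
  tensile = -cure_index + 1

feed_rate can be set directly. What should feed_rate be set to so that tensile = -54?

Substituting into the cure_index equation gives cure_index = 6*feed_rate - 11.
This gives tensile = -6*feed_rate + 12.
Solve -6*feed_rate + 12 = -54: feed_rate = (-54 - 12) / -6 = 11.

feed_rate = 11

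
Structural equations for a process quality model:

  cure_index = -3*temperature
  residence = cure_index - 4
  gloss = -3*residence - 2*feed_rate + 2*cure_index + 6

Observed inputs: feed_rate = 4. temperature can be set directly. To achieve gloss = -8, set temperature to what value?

temperature = -6

Substituting into the residence equation gives residence = -3*temperature - 4.
Substituting into the gloss equation gives gloss = 3*temperature + 10.
Solve 3*temperature + 10 = -8: temperature = (-8 - 10) / 3 = -6.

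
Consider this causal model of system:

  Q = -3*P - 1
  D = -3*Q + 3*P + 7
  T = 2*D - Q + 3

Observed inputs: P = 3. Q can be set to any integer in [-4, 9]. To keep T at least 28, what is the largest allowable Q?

Q = 1

Intervening on Q fixes its value directly, overriding its dependence on P.
Substituting into the D equation gives D = -3*Q + 16.
Substituting into the T equation gives T = -7*Q + 35.
Require -7*Q + 35 ≥ 28, so Q ≤ 1.
The largest integer in [-4, 9] satisfying this is 1.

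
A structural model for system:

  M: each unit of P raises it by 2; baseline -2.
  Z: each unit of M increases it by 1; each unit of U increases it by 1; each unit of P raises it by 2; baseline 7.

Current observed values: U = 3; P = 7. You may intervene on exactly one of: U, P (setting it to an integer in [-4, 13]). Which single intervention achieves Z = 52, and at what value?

Intervening on U: Z = U + 33. Reaching 52 requires U = 19, outside [-4, 13].
Intervening on P: with other inputs at their observed values, Z = 4*P + 8. Solving for 52 gives P = 11, within [-4, 13].

set P = 11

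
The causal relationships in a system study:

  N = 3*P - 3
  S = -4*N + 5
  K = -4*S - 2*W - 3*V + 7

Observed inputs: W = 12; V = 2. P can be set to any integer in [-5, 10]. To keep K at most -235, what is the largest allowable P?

P = -3

Substituting into the S equation gives S = -12*P + 17.
K becomes 48*P - 91.
Require 48*P - 91 ≤ -235, so P ≤ -3.
The largest integer in [-5, 10] satisfying this is -3.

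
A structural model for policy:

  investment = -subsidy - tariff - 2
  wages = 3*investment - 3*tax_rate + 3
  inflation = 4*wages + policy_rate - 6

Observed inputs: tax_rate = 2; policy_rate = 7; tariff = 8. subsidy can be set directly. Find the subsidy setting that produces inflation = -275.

subsidy = 12

Substituting into the investment equation gives investment = -subsidy - 10.
wages becomes -3*subsidy - 33.
Substituting into the inflation equation gives inflation = -12*subsidy - 131.
Solve -12*subsidy - 131 = -275: subsidy = (-275 + 131) / -12 = 12.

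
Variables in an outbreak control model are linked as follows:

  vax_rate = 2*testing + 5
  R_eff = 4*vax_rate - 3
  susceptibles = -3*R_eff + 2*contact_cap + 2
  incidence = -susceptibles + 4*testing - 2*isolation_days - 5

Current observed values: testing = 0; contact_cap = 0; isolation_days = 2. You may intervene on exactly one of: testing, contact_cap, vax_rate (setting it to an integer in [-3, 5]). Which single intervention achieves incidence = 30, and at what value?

Intervening on testing: incidence = 28*testing + 40. Reaching 30 requires testing = -5/14, not an integer.
Intervening on contact_cap: with other inputs at their observed values, incidence = -2*contact_cap + 40. Solving for 30 gives contact_cap = 5, within [-3, 5].
Intervening on vax_rate: incidence = 12*vax_rate - 20. Reaching 30 requires vax_rate = 25/6, not an integer.

set contact_cap = 5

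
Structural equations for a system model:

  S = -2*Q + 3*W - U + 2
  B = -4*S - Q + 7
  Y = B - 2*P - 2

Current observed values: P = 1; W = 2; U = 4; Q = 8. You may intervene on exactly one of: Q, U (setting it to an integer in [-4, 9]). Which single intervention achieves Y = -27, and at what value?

set Q = -2

Intervening on Q: with other inputs at their observed values, Y = 7*Q - 13. Solving for -27 gives Q = -2, within [-4, 9].
Intervening on U: Y = 4*U + 27. Reaching -27 requires U = -27/2, not an integer.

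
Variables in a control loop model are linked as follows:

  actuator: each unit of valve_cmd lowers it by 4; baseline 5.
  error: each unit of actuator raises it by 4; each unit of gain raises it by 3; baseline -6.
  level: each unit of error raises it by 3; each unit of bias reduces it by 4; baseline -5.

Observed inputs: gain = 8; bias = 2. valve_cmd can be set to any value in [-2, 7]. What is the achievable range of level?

Substituting into the error equation gives error = -16*valve_cmd + 38.
Substituting into the level equation gives level = -48*valve_cmd + 101.
Linear in valve_cmd, so extremes are at the endpoints: valve_cmd = -2 gives level = 197; valve_cmd = 7 gives level = -235.

-235 to 197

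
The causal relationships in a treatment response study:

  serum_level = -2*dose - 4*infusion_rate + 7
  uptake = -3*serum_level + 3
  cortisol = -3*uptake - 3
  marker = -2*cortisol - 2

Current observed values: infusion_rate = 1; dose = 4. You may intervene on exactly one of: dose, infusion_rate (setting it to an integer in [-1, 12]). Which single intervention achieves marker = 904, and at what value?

set infusion_rate = 12

Intervening on dose: marker = 36*dose - 32. Reaching 904 requires dose = 26, outside [-1, 12].
Intervening on infusion_rate: with other inputs at their observed values, marker = 72*infusion_rate + 40. Solving for 904 gives infusion_rate = 12, within [-1, 12].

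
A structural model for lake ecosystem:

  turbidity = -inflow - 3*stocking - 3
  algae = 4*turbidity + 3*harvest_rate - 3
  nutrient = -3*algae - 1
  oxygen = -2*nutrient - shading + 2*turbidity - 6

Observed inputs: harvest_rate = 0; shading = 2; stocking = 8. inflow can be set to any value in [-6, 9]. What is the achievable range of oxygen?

Substituting into the turbidity equation gives turbidity = -inflow - 27.
Substituting into the algae equation gives algae = -4*inflow - 111.
Substituting into the nutrient equation gives nutrient = 12*inflow + 332.
So oxygen = -26*inflow - 726.
Linear in inflow, so extremes are at the endpoints: inflow = -6 gives oxygen = -570; inflow = 9 gives oxygen = -960.

-960 to -570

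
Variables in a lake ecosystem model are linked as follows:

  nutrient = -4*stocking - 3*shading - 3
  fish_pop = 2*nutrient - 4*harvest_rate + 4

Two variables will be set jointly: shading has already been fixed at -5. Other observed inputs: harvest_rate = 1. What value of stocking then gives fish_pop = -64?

With shading held at -5:
Substituting into the nutrient equation gives nutrient = -4*stocking + 12.
Substituting into the fish_pop equation gives fish_pop = -8*stocking + 24.
Solve -8*stocking + 24 = -64: stocking = (-64 - 24) / -8 = 11.

stocking = 11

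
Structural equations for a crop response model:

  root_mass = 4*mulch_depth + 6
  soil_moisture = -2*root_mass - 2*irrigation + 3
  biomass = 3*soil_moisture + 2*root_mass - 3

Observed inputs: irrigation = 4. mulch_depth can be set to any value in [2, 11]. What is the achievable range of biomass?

Substituting into the soil_moisture equation gives soil_moisture = -8*mulch_depth - 17.
Substituting into the biomass equation gives biomass = -16*mulch_depth - 42.
Linear in mulch_depth, so extremes are at the endpoints: mulch_depth = 2 gives biomass = -74; mulch_depth = 11 gives biomass = -218.

-218 to -74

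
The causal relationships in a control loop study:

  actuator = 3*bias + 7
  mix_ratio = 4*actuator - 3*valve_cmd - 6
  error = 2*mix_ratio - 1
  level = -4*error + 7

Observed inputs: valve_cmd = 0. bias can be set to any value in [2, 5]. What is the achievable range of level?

Substituting into the mix_ratio equation gives mix_ratio = 12*bias + 22.
error becomes 24*bias + 43.
level becomes -96*bias - 165.
Linear in bias, so extremes are at the endpoints: bias = 2 gives level = -357; bias = 5 gives level = -645.

-645 to -357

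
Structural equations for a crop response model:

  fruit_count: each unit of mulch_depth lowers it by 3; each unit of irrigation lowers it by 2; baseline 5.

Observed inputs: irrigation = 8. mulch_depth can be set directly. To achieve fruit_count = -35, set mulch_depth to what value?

mulch_depth = 8

Substituting into the fruit_count equation gives fruit_count = -3*mulch_depth - 11.
Solve -3*mulch_depth - 11 = -35: mulch_depth = (-35 + 11) / -3 = 8.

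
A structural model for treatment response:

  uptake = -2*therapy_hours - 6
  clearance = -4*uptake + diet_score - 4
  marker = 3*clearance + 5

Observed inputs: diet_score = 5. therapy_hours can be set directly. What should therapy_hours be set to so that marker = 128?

Substituting into the clearance equation gives clearance = 8*therapy_hours + 25.
Substituting into the marker equation gives marker = 24*therapy_hours + 80.
Solve 24*therapy_hours + 80 = 128: therapy_hours = (128 - 80) / 24 = 2.

therapy_hours = 2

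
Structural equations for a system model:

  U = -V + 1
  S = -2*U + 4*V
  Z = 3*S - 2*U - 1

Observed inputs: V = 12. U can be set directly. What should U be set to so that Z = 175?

U = -4

Intervening on U fixes its value directly, overriding its dependence on V.
Substituting into the S equation gives S = -2*U + 48.
So Z = -8*U + 143.
Solve -8*U + 143 = 175: U = (175 - 143) / -8 = -4.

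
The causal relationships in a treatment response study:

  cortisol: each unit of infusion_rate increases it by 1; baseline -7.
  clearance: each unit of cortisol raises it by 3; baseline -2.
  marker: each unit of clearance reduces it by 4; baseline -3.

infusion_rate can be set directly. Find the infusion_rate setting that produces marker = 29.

Substituting into the clearance equation gives clearance = 3*infusion_rate - 23.
Substituting into the marker equation gives marker = -12*infusion_rate + 89.
Solve -12*infusion_rate + 89 = 29: infusion_rate = (29 - 89) / -12 = 5.

infusion_rate = 5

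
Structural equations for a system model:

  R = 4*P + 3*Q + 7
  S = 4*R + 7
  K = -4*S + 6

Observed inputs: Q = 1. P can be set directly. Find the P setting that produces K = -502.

P = 5

Substituting into the R equation gives R = 4*P + 10.
Substituting into the S equation gives S = 16*P + 47.
Substituting into the K equation gives K = -64*P - 182.
Solve -64*P - 182 = -502: P = (-502 + 182) / -64 = 5.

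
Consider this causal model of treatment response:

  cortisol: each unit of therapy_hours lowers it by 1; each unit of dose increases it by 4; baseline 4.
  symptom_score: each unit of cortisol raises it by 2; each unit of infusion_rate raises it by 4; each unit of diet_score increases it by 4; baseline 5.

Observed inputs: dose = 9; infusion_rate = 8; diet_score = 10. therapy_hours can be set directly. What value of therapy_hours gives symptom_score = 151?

Substituting into the cortisol equation gives cortisol = -therapy_hours + 40.
symptom_score becomes -2*therapy_hours + 157.
Solve -2*therapy_hours + 157 = 151: therapy_hours = (151 - 157) / -2 = 3.

therapy_hours = 3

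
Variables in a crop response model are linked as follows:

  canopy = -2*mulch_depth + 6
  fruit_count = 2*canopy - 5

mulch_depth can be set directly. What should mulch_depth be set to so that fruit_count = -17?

Substituting into the fruit_count equation gives fruit_count = -4*mulch_depth + 7.
Solve -4*mulch_depth + 7 = -17: mulch_depth = (-17 - 7) / -4 = 6.

mulch_depth = 6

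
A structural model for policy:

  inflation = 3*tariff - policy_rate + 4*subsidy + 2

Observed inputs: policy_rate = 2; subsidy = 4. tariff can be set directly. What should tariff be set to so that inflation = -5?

Substituting into the inflation equation gives inflation = 3*tariff + 16.
Solve 3*tariff + 16 = -5: tariff = (-5 - 16) / 3 = -7.

tariff = -7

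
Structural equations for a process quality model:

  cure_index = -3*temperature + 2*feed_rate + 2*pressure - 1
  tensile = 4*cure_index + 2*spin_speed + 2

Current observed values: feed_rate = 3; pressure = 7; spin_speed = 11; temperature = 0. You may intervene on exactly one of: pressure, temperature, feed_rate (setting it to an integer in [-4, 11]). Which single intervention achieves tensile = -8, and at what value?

set temperature = 9

Intervening on pressure: tensile = 8*pressure + 44. Reaching -8 requires pressure = -13/2, not an integer.
Intervening on temperature: with other inputs at their observed values, tensile = -12*temperature + 100. Solving for -8 gives temperature = 9, within [-4, 11].
Intervening on feed_rate: tensile = 8*feed_rate + 76. Reaching -8 requires feed_rate = -21/2, not an integer.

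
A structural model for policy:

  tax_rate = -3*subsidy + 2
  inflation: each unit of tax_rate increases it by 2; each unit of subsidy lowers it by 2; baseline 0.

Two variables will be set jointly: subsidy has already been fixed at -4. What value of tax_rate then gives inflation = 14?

tax_rate = 3

With subsidy held at -4:
Intervening on tax_rate fixes its value directly, overriding its dependence on subsidy.
Substituting into the inflation equation gives inflation = 2*tax_rate + 8.
Solve 2*tax_rate + 8 = 14: tax_rate = (14 - 8) / 2 = 3.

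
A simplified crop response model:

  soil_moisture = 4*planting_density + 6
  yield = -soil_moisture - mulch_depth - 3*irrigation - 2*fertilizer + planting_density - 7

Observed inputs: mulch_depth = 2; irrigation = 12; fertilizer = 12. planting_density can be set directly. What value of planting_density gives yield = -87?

Substituting into the yield equation gives yield = -3*planting_density - 75.
Solve -3*planting_density - 75 = -87: planting_density = (-87 + 75) / -3 = 4.

planting_density = 4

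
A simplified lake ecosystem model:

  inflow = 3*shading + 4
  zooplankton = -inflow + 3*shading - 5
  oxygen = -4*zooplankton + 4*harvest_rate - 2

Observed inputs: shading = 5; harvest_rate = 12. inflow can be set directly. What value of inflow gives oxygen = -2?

Intervening on inflow fixes its value directly, overriding its dependence on shading.
Substituting into the zooplankton equation gives zooplankton = -inflow + 10.
Substituting into the oxygen equation gives oxygen = 4*inflow + 6.
Solve 4*inflow + 6 = -2: inflow = (-2 - 6) / 4 = -2.

inflow = -2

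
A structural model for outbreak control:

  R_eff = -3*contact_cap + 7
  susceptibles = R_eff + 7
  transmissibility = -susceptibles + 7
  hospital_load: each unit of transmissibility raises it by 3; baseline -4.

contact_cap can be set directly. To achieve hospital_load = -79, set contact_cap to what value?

contact_cap = -6

Substituting into the susceptibles equation gives susceptibles = -3*contact_cap + 14.
This gives transmissibility = 3*contact_cap - 7.
Substituting into the hospital_load equation gives hospital_load = 9*contact_cap - 25.
Solve 9*contact_cap - 25 = -79: contact_cap = (-79 + 25) / 9 = -6.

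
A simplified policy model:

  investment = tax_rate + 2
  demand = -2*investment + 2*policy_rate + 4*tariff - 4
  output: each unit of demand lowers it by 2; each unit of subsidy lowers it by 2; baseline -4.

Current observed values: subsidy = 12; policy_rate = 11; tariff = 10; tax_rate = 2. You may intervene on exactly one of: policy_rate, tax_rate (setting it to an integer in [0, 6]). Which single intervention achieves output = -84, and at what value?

set policy_rate = 0

Intervening on policy_rate: with other inputs at their observed values, output = -4*policy_rate - 84. Solving for -84 gives policy_rate = 0, within [0, 6].
Intervening on tax_rate: output = 4*tax_rate - 136. Reaching -84 requires tax_rate = 13, outside [0, 6].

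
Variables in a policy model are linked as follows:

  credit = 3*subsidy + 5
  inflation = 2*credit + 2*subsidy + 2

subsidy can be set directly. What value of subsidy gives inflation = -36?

subsidy = -6

Substituting into the inflation equation gives inflation = 8*subsidy + 12.
Solve 8*subsidy + 12 = -36: subsidy = (-36 - 12) / 8 = -6.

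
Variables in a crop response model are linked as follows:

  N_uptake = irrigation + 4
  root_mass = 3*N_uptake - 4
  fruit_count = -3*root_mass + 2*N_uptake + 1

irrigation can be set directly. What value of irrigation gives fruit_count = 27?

irrigation = -6

Substituting into the root_mass equation gives root_mass = 3*irrigation + 8.
So fruit_count = -7*irrigation - 15.
Solve -7*irrigation - 15 = 27: irrigation = (27 + 15) / -7 = -6.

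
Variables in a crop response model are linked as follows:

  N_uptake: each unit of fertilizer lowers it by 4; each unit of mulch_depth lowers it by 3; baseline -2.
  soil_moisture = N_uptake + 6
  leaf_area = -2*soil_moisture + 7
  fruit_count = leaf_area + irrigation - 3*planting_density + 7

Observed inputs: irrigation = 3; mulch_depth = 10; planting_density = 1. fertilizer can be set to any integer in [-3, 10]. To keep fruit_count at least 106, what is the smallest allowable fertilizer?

fertilizer = 5

Substituting into the N_uptake equation gives N_uptake = -4*fertilizer - 32.
soil_moisture becomes -4*fertilizer - 26.
Substituting into the leaf_area equation gives leaf_area = 8*fertilizer + 59.
Substituting into the fruit_count equation gives fruit_count = 8*fertilizer + 66.
Require 8*fertilizer + 66 ≥ 106, so fertilizer ≥ 5.
The smallest integer in [-3, 10] satisfying this is 5.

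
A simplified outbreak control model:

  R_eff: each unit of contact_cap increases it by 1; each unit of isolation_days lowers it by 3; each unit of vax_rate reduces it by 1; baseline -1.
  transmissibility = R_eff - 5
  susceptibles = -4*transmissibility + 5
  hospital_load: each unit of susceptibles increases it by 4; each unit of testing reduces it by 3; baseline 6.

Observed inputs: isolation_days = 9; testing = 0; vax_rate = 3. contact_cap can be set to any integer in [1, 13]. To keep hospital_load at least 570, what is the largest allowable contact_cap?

contact_cap = 2

Substituting into the R_eff equation gives R_eff = contact_cap - 31.
transmissibility becomes contact_cap - 36.
So susceptibles = -4*contact_cap + 149.
Substituting into the hospital_load equation gives hospital_load = -16*contact_cap + 602.
Require -16*contact_cap + 602 ≥ 570, so contact_cap ≤ 2.
The largest integer in [1, 13] satisfying this is 2.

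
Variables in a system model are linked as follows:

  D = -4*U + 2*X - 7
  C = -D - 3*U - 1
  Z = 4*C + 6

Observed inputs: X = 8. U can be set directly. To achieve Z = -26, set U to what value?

Substituting into the D equation gives D = -4*U + 9.
So C = U - 10.
This gives Z = 4*U - 34.
Solve 4*U - 34 = -26: U = (-26 + 34) / 4 = 2.

U = 2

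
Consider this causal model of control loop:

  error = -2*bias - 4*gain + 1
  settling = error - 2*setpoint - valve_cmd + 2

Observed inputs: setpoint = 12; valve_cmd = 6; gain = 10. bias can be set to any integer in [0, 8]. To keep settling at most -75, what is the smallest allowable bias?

Substituting into the error equation gives error = -2*bias - 39.
This gives settling = -2*bias - 67.
Require -2*bias - 67 ≤ -75, so bias ≥ 4.
The smallest integer in [0, 8] satisfying this is 4.

bias = 4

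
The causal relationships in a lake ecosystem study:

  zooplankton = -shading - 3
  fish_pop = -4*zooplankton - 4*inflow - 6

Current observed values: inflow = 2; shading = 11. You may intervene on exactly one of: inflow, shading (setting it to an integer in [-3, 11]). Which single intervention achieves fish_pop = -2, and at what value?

Intervening on inflow: fish_pop = -4*inflow + 50. Reaching -2 requires inflow = 13, outside [-3, 11].
Intervening on shading: with other inputs at their observed values, fish_pop = 4*shading - 2. Solving for -2 gives shading = 0, within [-3, 11].

set shading = 0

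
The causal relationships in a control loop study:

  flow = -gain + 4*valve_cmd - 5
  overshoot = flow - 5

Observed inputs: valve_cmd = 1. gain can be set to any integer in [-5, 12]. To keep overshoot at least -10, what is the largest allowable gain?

gain = 4

Substituting into the flow equation gives flow = -gain - 1.
This gives overshoot = -gain - 6.
Require -gain - 6 ≥ -10, so gain ≤ 4.
The largest integer in [-5, 12] satisfying this is 4.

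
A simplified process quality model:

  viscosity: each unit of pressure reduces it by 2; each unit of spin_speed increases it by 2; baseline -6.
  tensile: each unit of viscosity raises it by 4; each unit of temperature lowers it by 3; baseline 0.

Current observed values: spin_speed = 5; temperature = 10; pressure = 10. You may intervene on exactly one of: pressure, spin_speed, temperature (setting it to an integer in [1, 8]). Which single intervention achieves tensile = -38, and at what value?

set pressure = 3

Intervening on pressure: with other inputs at their observed values, tensile = -8*pressure - 14. Solving for -38 gives pressure = 3, within [1, 8].
Intervening on spin_speed: tensile = 8*spin_speed - 134. Reaching -38 requires spin_speed = 12, outside [1, 8].
Intervening on temperature: tensile = -3*temperature - 64. Reaching -38 requires temperature = -26/3, not an integer.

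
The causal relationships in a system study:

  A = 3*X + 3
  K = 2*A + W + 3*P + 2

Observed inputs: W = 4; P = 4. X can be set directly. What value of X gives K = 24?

X = 0

Substituting into the K equation gives K = 6*X + 24.
Solve 6*X + 24 = 24: X = (24 - 24) / 6 = 0.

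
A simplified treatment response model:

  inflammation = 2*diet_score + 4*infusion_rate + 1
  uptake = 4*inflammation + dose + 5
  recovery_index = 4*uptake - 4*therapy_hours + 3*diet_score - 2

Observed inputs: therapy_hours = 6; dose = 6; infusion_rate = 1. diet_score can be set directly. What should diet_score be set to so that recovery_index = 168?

diet_score = 2

Substituting into the inflammation equation gives inflammation = 2*diet_score + 5.
uptake becomes 8*diet_score + 31.
recovery_index becomes 35*diet_score + 98.
Solve 35*diet_score + 98 = 168: diet_score = (168 - 98) / 35 = 2.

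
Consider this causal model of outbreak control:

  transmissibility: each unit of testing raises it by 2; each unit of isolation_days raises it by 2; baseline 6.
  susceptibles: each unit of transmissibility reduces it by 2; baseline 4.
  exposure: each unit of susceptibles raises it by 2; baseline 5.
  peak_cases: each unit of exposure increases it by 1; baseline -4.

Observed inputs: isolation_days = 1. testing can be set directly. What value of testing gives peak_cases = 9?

Substituting into the transmissibility equation gives transmissibility = 2*testing + 8.
Substituting into the susceptibles equation gives susceptibles = -4*testing - 12.
Substituting into the exposure equation gives exposure = -8*testing - 19.
This gives peak_cases = -8*testing - 23.
Solve -8*testing - 23 = 9: testing = (9 + 23) / -8 = -4.

testing = -4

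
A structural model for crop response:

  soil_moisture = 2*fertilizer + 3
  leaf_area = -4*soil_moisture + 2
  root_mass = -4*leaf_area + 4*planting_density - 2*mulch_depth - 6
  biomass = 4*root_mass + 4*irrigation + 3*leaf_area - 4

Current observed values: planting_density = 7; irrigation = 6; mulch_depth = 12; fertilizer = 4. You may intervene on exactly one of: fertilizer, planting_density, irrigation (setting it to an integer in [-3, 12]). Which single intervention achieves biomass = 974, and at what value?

set fertilizer = 8

Intervening on fertilizer: with other inputs at their observed values, biomass = 104*fertilizer + 142. Solving for 974 gives fertilizer = 8, within [-3, 12].
Intervening on planting_density: biomass = 16*planting_density + 446. Reaching 974 requires planting_density = 33, outside [-3, 12].
Intervening on irrigation: biomass = 4*irrigation + 534. Reaching 974 requires irrigation = 110, outside [-3, 12].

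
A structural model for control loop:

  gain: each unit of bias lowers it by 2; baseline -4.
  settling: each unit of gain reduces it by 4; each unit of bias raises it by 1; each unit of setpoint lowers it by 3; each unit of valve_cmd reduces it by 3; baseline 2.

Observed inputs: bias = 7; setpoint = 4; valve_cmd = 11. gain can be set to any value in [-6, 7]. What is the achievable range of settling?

-64 to -12

Intervening on gain fixes its value directly, overriding its dependence on bias.
Substituting into the settling equation gives settling = -4*gain - 36.
Linear in gain, so extremes are at the endpoints: gain = -6 gives settling = -12; gain = 7 gives settling = -64.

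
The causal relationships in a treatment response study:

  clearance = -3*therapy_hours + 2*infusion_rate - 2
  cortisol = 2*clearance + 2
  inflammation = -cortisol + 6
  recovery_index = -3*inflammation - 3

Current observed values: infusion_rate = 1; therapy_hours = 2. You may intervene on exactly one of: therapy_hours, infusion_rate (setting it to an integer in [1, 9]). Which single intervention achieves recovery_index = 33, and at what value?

Intervening on therapy_hours: recovery_index = -18*therapy_hours - 15. Reaching 33 requires therapy_hours = -8/3, not an integer.
Intervening on infusion_rate: with other inputs at their observed values, recovery_index = 12*infusion_rate - 63. Solving for 33 gives infusion_rate = 8, within [1, 9].

set infusion_rate = 8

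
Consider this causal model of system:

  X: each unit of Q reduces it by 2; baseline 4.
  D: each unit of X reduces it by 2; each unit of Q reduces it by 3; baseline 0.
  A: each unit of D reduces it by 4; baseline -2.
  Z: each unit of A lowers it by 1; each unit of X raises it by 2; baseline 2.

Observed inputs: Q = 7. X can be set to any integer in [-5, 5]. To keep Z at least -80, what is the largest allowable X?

Intervening on X fixes its value directly, overriding its dependence on Q.
Substituting into the D equation gives D = -2*X - 21.
So A = 8*X + 82.
Substituting into the Z equation gives Z = -6*X - 80.
Require -6*X - 80 ≥ -80, so X ≤ 0.
The largest integer in [-5, 5] satisfying this is 0.

X = 0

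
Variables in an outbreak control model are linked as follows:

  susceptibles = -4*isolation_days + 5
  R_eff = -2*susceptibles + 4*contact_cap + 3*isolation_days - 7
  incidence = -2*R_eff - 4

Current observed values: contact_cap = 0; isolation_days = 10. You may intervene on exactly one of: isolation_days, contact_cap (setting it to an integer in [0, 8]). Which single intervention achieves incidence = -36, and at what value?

Intervening on isolation_days: with other inputs at their observed values, incidence = -22*isolation_days + 30. Solving for -36 gives isolation_days = 3, within [0, 8].
Intervening on contact_cap: incidence = -8*contact_cap - 190. Reaching -36 requires contact_cap = -77/4, not an integer.

set isolation_days = 3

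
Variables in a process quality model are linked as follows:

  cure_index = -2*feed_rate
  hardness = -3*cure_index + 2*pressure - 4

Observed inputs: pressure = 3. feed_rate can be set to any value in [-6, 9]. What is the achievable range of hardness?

Substituting into the hardness equation gives hardness = 6*feed_rate + 2.
Linear in feed_rate, so extremes are at the endpoints: feed_rate = -6 gives hardness = -34; feed_rate = 9 gives hardness = 56.

-34 to 56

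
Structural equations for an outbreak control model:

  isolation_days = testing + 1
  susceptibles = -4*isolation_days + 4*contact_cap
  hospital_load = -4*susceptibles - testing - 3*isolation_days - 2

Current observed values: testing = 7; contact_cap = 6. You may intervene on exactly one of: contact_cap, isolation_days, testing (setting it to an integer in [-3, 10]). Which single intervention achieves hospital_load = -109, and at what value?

set testing = -2

Intervening on contact_cap: hospital_load = -16*contact_cap + 95. Reaching -109 requires contact_cap = 51/4, not an integer.
Intervening on isolation_days: hospital_load = 13*isolation_days - 105. Reaching -109 requires isolation_days = -4/13, not an integer.
Intervening on testing: with other inputs at their observed values, hospital_load = 12*testing - 85. Solving for -109 gives testing = -2, within [-3, 10].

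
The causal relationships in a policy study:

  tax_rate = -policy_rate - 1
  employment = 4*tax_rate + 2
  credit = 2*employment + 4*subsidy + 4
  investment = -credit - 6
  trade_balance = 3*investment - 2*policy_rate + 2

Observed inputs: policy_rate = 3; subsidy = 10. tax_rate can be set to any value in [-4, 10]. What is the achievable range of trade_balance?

-406 to -70

Intervening on tax_rate fixes its value directly, overriding its dependence on policy_rate.
Substituting into the credit equation gives credit = 8*tax_rate + 48.
So investment = -8*tax_rate - 54.
trade_balance becomes -24*tax_rate - 166.
Linear in tax_rate, so extremes are at the endpoints: tax_rate = -4 gives trade_balance = -70; tax_rate = 10 gives trade_balance = -406.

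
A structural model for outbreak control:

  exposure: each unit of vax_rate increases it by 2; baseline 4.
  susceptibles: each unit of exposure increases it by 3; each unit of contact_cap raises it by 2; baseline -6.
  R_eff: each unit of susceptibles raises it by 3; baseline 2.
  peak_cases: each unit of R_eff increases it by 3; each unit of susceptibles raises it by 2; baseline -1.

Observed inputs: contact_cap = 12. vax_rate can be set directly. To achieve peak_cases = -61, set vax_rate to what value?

vax_rate = -6

Substituting into the susceptibles equation gives susceptibles = 6*vax_rate + 30.
This gives R_eff = 18*vax_rate + 92.
Substituting into the peak_cases equation gives peak_cases = 66*vax_rate + 335.
Solve 66*vax_rate + 335 = -61: vax_rate = (-61 - 335) / 66 = -6.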